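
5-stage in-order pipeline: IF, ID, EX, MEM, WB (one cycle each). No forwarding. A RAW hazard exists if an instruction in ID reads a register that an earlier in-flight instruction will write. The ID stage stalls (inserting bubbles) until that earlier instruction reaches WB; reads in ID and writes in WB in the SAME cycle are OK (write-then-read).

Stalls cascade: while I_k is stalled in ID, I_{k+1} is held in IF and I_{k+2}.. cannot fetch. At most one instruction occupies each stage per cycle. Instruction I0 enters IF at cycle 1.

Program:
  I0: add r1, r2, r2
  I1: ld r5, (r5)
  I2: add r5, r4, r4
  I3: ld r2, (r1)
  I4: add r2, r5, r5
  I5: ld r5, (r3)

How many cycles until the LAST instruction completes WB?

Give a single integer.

I0 add r1 <- r2,r2: IF@1 ID@2 stall=0 (-) EX@3 MEM@4 WB@5
I1 ld r5 <- r5: IF@2 ID@3 stall=0 (-) EX@4 MEM@5 WB@6
I2 add r5 <- r4,r4: IF@3 ID@4 stall=0 (-) EX@5 MEM@6 WB@7
I3 ld r2 <- r1: IF@4 ID@5 stall=0 (-) EX@6 MEM@7 WB@8
I4 add r2 <- r5,r5: IF@5 ID@6 stall=1 (RAW on I2.r5 (WB@7)) EX@8 MEM@9 WB@10
I5 ld r5 <- r3: IF@6 ID@8 stall=0 (-) EX@9 MEM@10 WB@11

Answer: 11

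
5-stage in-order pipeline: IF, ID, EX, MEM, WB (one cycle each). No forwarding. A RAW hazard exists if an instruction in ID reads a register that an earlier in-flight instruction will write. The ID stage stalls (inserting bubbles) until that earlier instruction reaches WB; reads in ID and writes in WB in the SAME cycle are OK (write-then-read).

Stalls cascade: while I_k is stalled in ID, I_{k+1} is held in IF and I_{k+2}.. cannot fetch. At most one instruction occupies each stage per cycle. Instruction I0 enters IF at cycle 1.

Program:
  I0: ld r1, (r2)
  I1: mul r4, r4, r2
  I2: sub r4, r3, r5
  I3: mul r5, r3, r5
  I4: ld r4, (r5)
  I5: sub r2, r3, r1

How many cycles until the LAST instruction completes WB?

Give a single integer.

Answer: 12

Derivation:
I0 ld r1 <- r2: IF@1 ID@2 stall=0 (-) EX@3 MEM@4 WB@5
I1 mul r4 <- r4,r2: IF@2 ID@3 stall=0 (-) EX@4 MEM@5 WB@6
I2 sub r4 <- r3,r5: IF@3 ID@4 stall=0 (-) EX@5 MEM@6 WB@7
I3 mul r5 <- r3,r5: IF@4 ID@5 stall=0 (-) EX@6 MEM@7 WB@8
I4 ld r4 <- r5: IF@5 ID@6 stall=2 (RAW on I3.r5 (WB@8)) EX@9 MEM@10 WB@11
I5 sub r2 <- r3,r1: IF@6 ID@9 stall=0 (-) EX@10 MEM@11 WB@12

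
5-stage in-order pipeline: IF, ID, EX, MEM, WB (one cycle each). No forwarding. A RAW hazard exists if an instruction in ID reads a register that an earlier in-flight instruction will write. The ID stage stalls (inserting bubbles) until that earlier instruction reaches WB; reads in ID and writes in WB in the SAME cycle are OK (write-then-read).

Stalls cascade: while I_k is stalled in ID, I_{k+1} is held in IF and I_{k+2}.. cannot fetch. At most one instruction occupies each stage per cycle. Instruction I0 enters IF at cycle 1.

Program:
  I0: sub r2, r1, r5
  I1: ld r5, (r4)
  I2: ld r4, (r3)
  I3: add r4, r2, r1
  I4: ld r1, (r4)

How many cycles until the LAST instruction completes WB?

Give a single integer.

Answer: 11

Derivation:
I0 sub r2 <- r1,r5: IF@1 ID@2 stall=0 (-) EX@3 MEM@4 WB@5
I1 ld r5 <- r4: IF@2 ID@3 stall=0 (-) EX@4 MEM@5 WB@6
I2 ld r4 <- r3: IF@3 ID@4 stall=0 (-) EX@5 MEM@6 WB@7
I3 add r4 <- r2,r1: IF@4 ID@5 stall=0 (-) EX@6 MEM@7 WB@8
I4 ld r1 <- r4: IF@5 ID@6 stall=2 (RAW on I3.r4 (WB@8)) EX@9 MEM@10 WB@11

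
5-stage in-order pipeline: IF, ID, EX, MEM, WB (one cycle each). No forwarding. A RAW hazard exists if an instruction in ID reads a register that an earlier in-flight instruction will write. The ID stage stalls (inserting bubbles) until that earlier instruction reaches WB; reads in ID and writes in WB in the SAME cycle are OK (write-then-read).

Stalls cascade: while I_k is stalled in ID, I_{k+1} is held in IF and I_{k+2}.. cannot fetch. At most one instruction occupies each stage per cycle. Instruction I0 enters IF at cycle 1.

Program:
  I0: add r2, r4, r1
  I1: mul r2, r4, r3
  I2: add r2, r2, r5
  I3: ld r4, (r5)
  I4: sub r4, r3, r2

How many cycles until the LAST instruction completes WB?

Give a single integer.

I0 add r2 <- r4,r1: IF@1 ID@2 stall=0 (-) EX@3 MEM@4 WB@5
I1 mul r2 <- r4,r3: IF@2 ID@3 stall=0 (-) EX@4 MEM@5 WB@6
I2 add r2 <- r2,r5: IF@3 ID@4 stall=2 (RAW on I1.r2 (WB@6)) EX@7 MEM@8 WB@9
I3 ld r4 <- r5: IF@4 ID@7 stall=0 (-) EX@8 MEM@9 WB@10
I4 sub r4 <- r3,r2: IF@7 ID@8 stall=1 (RAW on I2.r2 (WB@9)) EX@10 MEM@11 WB@12

Answer: 12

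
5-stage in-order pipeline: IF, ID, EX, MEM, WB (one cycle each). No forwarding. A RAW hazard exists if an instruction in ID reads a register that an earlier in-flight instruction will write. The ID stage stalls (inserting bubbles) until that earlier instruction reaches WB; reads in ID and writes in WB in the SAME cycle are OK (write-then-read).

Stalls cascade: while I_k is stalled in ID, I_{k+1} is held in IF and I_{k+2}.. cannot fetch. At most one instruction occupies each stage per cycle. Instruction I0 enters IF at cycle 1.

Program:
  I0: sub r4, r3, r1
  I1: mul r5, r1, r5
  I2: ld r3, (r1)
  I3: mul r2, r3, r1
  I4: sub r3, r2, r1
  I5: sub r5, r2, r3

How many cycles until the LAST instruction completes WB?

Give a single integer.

Answer: 16

Derivation:
I0 sub r4 <- r3,r1: IF@1 ID@2 stall=0 (-) EX@3 MEM@4 WB@5
I1 mul r5 <- r1,r5: IF@2 ID@3 stall=0 (-) EX@4 MEM@5 WB@6
I2 ld r3 <- r1: IF@3 ID@4 stall=0 (-) EX@5 MEM@6 WB@7
I3 mul r2 <- r3,r1: IF@4 ID@5 stall=2 (RAW on I2.r3 (WB@7)) EX@8 MEM@9 WB@10
I4 sub r3 <- r2,r1: IF@5 ID@8 stall=2 (RAW on I3.r2 (WB@10)) EX@11 MEM@12 WB@13
I5 sub r5 <- r2,r3: IF@8 ID@11 stall=2 (RAW on I4.r3 (WB@13)) EX@14 MEM@15 WB@16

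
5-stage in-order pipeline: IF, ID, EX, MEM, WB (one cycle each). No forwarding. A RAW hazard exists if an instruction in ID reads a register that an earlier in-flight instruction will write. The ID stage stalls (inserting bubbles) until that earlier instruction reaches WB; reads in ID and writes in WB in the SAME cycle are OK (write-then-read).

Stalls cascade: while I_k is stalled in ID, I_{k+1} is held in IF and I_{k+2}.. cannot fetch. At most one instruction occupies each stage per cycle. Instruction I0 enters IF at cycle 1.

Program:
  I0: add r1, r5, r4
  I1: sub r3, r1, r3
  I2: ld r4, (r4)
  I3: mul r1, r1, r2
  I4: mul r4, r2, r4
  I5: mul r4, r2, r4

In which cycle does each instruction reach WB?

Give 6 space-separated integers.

I0 add r1 <- r5,r4: IF@1 ID@2 stall=0 (-) EX@3 MEM@4 WB@5
I1 sub r3 <- r1,r3: IF@2 ID@3 stall=2 (RAW on I0.r1 (WB@5)) EX@6 MEM@7 WB@8
I2 ld r4 <- r4: IF@3 ID@6 stall=0 (-) EX@7 MEM@8 WB@9
I3 mul r1 <- r1,r2: IF@6 ID@7 stall=0 (-) EX@8 MEM@9 WB@10
I4 mul r4 <- r2,r4: IF@7 ID@8 stall=1 (RAW on I2.r4 (WB@9)) EX@10 MEM@11 WB@12
I5 mul r4 <- r2,r4: IF@8 ID@10 stall=2 (RAW on I4.r4 (WB@12)) EX@13 MEM@14 WB@15

Answer: 5 8 9 10 12 15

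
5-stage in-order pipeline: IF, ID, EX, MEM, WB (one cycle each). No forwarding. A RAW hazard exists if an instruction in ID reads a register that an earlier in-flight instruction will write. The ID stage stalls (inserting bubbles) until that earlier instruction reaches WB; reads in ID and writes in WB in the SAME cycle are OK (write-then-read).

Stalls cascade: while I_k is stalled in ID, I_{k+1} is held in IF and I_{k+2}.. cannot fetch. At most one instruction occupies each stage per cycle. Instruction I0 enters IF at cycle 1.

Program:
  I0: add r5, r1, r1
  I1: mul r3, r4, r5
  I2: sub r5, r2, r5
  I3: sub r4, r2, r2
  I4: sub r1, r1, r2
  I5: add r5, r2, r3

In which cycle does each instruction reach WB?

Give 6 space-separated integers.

I0 add r5 <- r1,r1: IF@1 ID@2 stall=0 (-) EX@3 MEM@4 WB@5
I1 mul r3 <- r4,r5: IF@2 ID@3 stall=2 (RAW on I0.r5 (WB@5)) EX@6 MEM@7 WB@8
I2 sub r5 <- r2,r5: IF@3 ID@6 stall=0 (-) EX@7 MEM@8 WB@9
I3 sub r4 <- r2,r2: IF@6 ID@7 stall=0 (-) EX@8 MEM@9 WB@10
I4 sub r1 <- r1,r2: IF@7 ID@8 stall=0 (-) EX@9 MEM@10 WB@11
I5 add r5 <- r2,r3: IF@8 ID@9 stall=0 (-) EX@10 MEM@11 WB@12

Answer: 5 8 9 10 11 12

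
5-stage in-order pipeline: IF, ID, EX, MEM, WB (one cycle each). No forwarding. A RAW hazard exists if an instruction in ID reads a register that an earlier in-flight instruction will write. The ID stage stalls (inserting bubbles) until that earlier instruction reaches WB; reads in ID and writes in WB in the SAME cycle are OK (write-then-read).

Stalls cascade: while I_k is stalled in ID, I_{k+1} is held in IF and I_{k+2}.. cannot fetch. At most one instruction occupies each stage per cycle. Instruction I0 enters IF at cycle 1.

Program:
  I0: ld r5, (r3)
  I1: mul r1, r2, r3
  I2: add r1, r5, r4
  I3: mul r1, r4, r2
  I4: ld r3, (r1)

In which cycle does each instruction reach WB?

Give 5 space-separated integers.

Answer: 5 6 8 9 12

Derivation:
I0 ld r5 <- r3: IF@1 ID@2 stall=0 (-) EX@3 MEM@4 WB@5
I1 mul r1 <- r2,r3: IF@2 ID@3 stall=0 (-) EX@4 MEM@5 WB@6
I2 add r1 <- r5,r4: IF@3 ID@4 stall=1 (RAW on I0.r5 (WB@5)) EX@6 MEM@7 WB@8
I3 mul r1 <- r4,r2: IF@4 ID@6 stall=0 (-) EX@7 MEM@8 WB@9
I4 ld r3 <- r1: IF@6 ID@7 stall=2 (RAW on I3.r1 (WB@9)) EX@10 MEM@11 WB@12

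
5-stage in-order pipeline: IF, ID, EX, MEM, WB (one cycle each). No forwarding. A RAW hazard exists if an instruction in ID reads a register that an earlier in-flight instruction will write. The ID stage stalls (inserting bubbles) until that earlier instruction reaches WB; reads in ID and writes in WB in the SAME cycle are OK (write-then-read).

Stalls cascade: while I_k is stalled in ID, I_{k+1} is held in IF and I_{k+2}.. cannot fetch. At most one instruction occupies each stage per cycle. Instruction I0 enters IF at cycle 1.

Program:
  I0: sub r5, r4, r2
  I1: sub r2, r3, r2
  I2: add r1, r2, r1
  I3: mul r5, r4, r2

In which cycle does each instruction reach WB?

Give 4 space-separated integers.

I0 sub r5 <- r4,r2: IF@1 ID@2 stall=0 (-) EX@3 MEM@4 WB@5
I1 sub r2 <- r3,r2: IF@2 ID@3 stall=0 (-) EX@4 MEM@5 WB@6
I2 add r1 <- r2,r1: IF@3 ID@4 stall=2 (RAW on I1.r2 (WB@6)) EX@7 MEM@8 WB@9
I3 mul r5 <- r4,r2: IF@4 ID@7 stall=0 (-) EX@8 MEM@9 WB@10

Answer: 5 6 9 10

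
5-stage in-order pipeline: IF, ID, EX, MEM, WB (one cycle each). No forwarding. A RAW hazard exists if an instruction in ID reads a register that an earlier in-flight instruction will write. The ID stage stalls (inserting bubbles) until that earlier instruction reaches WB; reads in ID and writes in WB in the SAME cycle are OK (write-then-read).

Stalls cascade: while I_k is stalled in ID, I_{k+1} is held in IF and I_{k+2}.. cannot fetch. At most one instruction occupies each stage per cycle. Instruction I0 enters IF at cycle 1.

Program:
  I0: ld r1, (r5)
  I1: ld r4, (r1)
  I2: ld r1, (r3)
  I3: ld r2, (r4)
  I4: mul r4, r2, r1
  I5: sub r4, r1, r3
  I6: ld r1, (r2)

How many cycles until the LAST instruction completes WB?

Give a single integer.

Answer: 16

Derivation:
I0 ld r1 <- r5: IF@1 ID@2 stall=0 (-) EX@3 MEM@4 WB@5
I1 ld r4 <- r1: IF@2 ID@3 stall=2 (RAW on I0.r1 (WB@5)) EX@6 MEM@7 WB@8
I2 ld r1 <- r3: IF@3 ID@6 stall=0 (-) EX@7 MEM@8 WB@9
I3 ld r2 <- r4: IF@6 ID@7 stall=1 (RAW on I1.r4 (WB@8)) EX@9 MEM@10 WB@11
I4 mul r4 <- r2,r1: IF@7 ID@9 stall=2 (RAW on I3.r2 (WB@11)) EX@12 MEM@13 WB@14
I5 sub r4 <- r1,r3: IF@9 ID@12 stall=0 (-) EX@13 MEM@14 WB@15
I6 ld r1 <- r2: IF@12 ID@13 stall=0 (-) EX@14 MEM@15 WB@16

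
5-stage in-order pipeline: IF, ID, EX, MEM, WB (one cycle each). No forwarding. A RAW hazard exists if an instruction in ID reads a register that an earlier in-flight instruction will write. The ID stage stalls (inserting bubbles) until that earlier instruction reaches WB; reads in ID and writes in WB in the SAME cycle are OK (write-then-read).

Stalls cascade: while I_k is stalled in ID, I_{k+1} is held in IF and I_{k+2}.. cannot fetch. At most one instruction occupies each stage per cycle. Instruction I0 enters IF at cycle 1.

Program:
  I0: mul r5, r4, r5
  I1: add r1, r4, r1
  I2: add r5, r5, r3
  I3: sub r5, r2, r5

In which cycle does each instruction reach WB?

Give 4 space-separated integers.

Answer: 5 6 8 11

Derivation:
I0 mul r5 <- r4,r5: IF@1 ID@2 stall=0 (-) EX@3 MEM@4 WB@5
I1 add r1 <- r4,r1: IF@2 ID@3 stall=0 (-) EX@4 MEM@5 WB@6
I2 add r5 <- r5,r3: IF@3 ID@4 stall=1 (RAW on I0.r5 (WB@5)) EX@6 MEM@7 WB@8
I3 sub r5 <- r2,r5: IF@4 ID@6 stall=2 (RAW on I2.r5 (WB@8)) EX@9 MEM@10 WB@11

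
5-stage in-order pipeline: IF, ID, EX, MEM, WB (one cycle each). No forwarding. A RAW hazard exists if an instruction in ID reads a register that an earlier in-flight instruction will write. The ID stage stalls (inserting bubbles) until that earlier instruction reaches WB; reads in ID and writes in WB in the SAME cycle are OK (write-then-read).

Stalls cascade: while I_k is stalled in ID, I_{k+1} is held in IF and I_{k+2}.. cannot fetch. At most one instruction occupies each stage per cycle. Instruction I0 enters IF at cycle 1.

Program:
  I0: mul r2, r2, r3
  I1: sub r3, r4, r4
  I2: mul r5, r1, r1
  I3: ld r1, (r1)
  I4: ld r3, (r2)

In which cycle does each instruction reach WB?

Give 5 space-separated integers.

I0 mul r2 <- r2,r3: IF@1 ID@2 stall=0 (-) EX@3 MEM@4 WB@5
I1 sub r3 <- r4,r4: IF@2 ID@3 stall=0 (-) EX@4 MEM@5 WB@6
I2 mul r5 <- r1,r1: IF@3 ID@4 stall=0 (-) EX@5 MEM@6 WB@7
I3 ld r1 <- r1: IF@4 ID@5 stall=0 (-) EX@6 MEM@7 WB@8
I4 ld r3 <- r2: IF@5 ID@6 stall=0 (-) EX@7 MEM@8 WB@9

Answer: 5 6 7 8 9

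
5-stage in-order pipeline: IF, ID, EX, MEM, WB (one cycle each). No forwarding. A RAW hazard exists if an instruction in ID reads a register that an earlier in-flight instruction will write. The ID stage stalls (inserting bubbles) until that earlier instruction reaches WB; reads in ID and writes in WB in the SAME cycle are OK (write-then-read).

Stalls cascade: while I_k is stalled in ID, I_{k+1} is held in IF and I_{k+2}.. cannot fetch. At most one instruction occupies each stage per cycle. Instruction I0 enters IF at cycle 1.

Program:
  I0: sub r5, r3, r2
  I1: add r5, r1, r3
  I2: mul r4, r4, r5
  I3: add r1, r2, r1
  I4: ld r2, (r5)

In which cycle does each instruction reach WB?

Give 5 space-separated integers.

I0 sub r5 <- r3,r2: IF@1 ID@2 stall=0 (-) EX@3 MEM@4 WB@5
I1 add r5 <- r1,r3: IF@2 ID@3 stall=0 (-) EX@4 MEM@5 WB@6
I2 mul r4 <- r4,r5: IF@3 ID@4 stall=2 (RAW on I1.r5 (WB@6)) EX@7 MEM@8 WB@9
I3 add r1 <- r2,r1: IF@4 ID@7 stall=0 (-) EX@8 MEM@9 WB@10
I4 ld r2 <- r5: IF@7 ID@8 stall=0 (-) EX@9 MEM@10 WB@11

Answer: 5 6 9 10 11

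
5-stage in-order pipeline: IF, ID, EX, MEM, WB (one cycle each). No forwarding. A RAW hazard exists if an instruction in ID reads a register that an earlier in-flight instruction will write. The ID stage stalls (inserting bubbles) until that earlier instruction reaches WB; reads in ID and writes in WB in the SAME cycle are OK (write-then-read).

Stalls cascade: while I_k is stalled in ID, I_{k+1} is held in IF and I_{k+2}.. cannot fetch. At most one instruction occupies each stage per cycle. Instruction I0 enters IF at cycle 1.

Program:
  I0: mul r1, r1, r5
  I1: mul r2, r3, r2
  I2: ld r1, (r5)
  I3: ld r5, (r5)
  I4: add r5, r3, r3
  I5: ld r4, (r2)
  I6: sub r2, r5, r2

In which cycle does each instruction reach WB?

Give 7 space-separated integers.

Answer: 5 6 7 8 9 10 12

Derivation:
I0 mul r1 <- r1,r5: IF@1 ID@2 stall=0 (-) EX@3 MEM@4 WB@5
I1 mul r2 <- r3,r2: IF@2 ID@3 stall=0 (-) EX@4 MEM@5 WB@6
I2 ld r1 <- r5: IF@3 ID@4 stall=0 (-) EX@5 MEM@6 WB@7
I3 ld r5 <- r5: IF@4 ID@5 stall=0 (-) EX@6 MEM@7 WB@8
I4 add r5 <- r3,r3: IF@5 ID@6 stall=0 (-) EX@7 MEM@8 WB@9
I5 ld r4 <- r2: IF@6 ID@7 stall=0 (-) EX@8 MEM@9 WB@10
I6 sub r2 <- r5,r2: IF@7 ID@8 stall=1 (RAW on I4.r5 (WB@9)) EX@10 MEM@11 WB@12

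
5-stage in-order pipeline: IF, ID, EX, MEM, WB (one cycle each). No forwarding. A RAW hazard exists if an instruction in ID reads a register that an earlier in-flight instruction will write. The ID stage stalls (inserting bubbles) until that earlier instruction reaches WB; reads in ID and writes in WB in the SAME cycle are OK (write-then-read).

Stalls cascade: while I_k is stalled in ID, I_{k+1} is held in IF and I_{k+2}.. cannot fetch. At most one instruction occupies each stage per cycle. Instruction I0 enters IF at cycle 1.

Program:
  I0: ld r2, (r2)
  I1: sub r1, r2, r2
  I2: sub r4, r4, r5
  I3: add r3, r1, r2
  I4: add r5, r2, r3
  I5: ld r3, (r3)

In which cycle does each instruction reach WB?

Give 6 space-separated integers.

I0 ld r2 <- r2: IF@1 ID@2 stall=0 (-) EX@3 MEM@4 WB@5
I1 sub r1 <- r2,r2: IF@2 ID@3 stall=2 (RAW on I0.r2 (WB@5)) EX@6 MEM@7 WB@8
I2 sub r4 <- r4,r5: IF@3 ID@6 stall=0 (-) EX@7 MEM@8 WB@9
I3 add r3 <- r1,r2: IF@6 ID@7 stall=1 (RAW on I1.r1 (WB@8)) EX@9 MEM@10 WB@11
I4 add r5 <- r2,r3: IF@7 ID@9 stall=2 (RAW on I3.r3 (WB@11)) EX@12 MEM@13 WB@14
I5 ld r3 <- r3: IF@9 ID@12 stall=0 (-) EX@13 MEM@14 WB@15

Answer: 5 8 9 11 14 15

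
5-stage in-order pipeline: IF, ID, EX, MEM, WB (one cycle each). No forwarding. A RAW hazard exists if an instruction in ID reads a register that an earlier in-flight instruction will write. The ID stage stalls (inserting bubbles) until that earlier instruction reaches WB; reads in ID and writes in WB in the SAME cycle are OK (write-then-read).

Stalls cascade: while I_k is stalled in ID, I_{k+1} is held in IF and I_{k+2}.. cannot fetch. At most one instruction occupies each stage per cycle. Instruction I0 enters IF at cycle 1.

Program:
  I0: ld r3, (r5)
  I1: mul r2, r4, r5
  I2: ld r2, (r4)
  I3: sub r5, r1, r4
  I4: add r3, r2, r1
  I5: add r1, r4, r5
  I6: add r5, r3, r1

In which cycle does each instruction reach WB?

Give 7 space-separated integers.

I0 ld r3 <- r5: IF@1 ID@2 stall=0 (-) EX@3 MEM@4 WB@5
I1 mul r2 <- r4,r5: IF@2 ID@3 stall=0 (-) EX@4 MEM@5 WB@6
I2 ld r2 <- r4: IF@3 ID@4 stall=0 (-) EX@5 MEM@6 WB@7
I3 sub r5 <- r1,r4: IF@4 ID@5 stall=0 (-) EX@6 MEM@7 WB@8
I4 add r3 <- r2,r1: IF@5 ID@6 stall=1 (RAW on I2.r2 (WB@7)) EX@8 MEM@9 WB@10
I5 add r1 <- r4,r5: IF@6 ID@8 stall=0 (-) EX@9 MEM@10 WB@11
I6 add r5 <- r3,r1: IF@8 ID@9 stall=2 (RAW on I5.r1 (WB@11)) EX@12 MEM@13 WB@14

Answer: 5 6 7 8 10 11 14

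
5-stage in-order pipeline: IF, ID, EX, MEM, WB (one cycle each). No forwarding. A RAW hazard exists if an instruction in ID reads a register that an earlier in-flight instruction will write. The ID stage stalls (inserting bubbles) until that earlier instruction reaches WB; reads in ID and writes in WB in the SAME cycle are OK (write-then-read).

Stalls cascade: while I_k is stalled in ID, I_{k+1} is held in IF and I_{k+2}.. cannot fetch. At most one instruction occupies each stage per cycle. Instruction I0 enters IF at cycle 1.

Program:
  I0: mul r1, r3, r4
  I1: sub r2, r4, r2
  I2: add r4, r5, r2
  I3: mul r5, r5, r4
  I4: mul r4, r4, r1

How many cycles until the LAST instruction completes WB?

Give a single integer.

I0 mul r1 <- r3,r4: IF@1 ID@2 stall=0 (-) EX@3 MEM@4 WB@5
I1 sub r2 <- r4,r2: IF@2 ID@3 stall=0 (-) EX@4 MEM@5 WB@6
I2 add r4 <- r5,r2: IF@3 ID@4 stall=2 (RAW on I1.r2 (WB@6)) EX@7 MEM@8 WB@9
I3 mul r5 <- r5,r4: IF@4 ID@7 stall=2 (RAW on I2.r4 (WB@9)) EX@10 MEM@11 WB@12
I4 mul r4 <- r4,r1: IF@7 ID@10 stall=0 (-) EX@11 MEM@12 WB@13

Answer: 13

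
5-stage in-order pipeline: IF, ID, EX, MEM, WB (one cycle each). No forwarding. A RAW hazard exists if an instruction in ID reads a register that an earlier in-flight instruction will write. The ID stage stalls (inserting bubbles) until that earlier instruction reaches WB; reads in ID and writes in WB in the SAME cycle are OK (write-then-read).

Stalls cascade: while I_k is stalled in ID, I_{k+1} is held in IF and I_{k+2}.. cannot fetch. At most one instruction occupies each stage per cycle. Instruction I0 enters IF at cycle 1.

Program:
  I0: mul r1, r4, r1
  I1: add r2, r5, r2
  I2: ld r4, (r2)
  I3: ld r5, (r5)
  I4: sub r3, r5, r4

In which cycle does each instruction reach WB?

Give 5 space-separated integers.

Answer: 5 6 9 10 13

Derivation:
I0 mul r1 <- r4,r1: IF@1 ID@2 stall=0 (-) EX@3 MEM@4 WB@5
I1 add r2 <- r5,r2: IF@2 ID@3 stall=0 (-) EX@4 MEM@5 WB@6
I2 ld r4 <- r2: IF@3 ID@4 stall=2 (RAW on I1.r2 (WB@6)) EX@7 MEM@8 WB@9
I3 ld r5 <- r5: IF@4 ID@7 stall=0 (-) EX@8 MEM@9 WB@10
I4 sub r3 <- r5,r4: IF@7 ID@8 stall=2 (RAW on I3.r5 (WB@10)) EX@11 MEM@12 WB@13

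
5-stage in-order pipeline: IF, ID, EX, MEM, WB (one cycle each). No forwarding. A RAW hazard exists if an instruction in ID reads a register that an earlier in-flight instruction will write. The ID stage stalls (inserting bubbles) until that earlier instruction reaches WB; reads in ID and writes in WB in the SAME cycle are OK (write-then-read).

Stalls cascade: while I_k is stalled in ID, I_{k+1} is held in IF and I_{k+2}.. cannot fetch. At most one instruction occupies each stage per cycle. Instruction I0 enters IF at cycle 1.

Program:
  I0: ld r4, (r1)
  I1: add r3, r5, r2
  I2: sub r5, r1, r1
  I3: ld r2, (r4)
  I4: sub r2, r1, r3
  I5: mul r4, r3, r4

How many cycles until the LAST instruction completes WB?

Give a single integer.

I0 ld r4 <- r1: IF@1 ID@2 stall=0 (-) EX@3 MEM@4 WB@5
I1 add r3 <- r5,r2: IF@2 ID@3 stall=0 (-) EX@4 MEM@5 WB@6
I2 sub r5 <- r1,r1: IF@3 ID@4 stall=0 (-) EX@5 MEM@6 WB@7
I3 ld r2 <- r4: IF@4 ID@5 stall=0 (-) EX@6 MEM@7 WB@8
I4 sub r2 <- r1,r3: IF@5 ID@6 stall=0 (-) EX@7 MEM@8 WB@9
I5 mul r4 <- r3,r4: IF@6 ID@7 stall=0 (-) EX@8 MEM@9 WB@10

Answer: 10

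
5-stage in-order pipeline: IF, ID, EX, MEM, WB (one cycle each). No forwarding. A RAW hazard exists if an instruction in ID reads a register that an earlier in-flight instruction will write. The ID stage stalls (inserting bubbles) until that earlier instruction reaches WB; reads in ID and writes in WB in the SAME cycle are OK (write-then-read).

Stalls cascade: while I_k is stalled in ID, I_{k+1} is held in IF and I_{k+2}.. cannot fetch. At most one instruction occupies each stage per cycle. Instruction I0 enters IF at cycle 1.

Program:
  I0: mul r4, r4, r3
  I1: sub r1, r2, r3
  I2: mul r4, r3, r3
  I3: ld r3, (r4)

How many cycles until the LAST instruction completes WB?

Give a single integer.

I0 mul r4 <- r4,r3: IF@1 ID@2 stall=0 (-) EX@3 MEM@4 WB@5
I1 sub r1 <- r2,r3: IF@2 ID@3 stall=0 (-) EX@4 MEM@5 WB@6
I2 mul r4 <- r3,r3: IF@3 ID@4 stall=0 (-) EX@5 MEM@6 WB@7
I3 ld r3 <- r4: IF@4 ID@5 stall=2 (RAW on I2.r4 (WB@7)) EX@8 MEM@9 WB@10

Answer: 10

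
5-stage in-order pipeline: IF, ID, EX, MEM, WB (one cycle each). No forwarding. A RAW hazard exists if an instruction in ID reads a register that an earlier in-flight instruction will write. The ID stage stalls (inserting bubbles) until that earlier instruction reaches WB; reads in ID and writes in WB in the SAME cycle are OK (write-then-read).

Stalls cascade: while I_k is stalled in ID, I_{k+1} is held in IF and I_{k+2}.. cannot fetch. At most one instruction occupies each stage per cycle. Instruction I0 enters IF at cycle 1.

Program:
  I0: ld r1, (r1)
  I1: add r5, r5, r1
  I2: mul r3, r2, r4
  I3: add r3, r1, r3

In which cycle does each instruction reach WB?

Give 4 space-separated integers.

Answer: 5 8 9 12

Derivation:
I0 ld r1 <- r1: IF@1 ID@2 stall=0 (-) EX@3 MEM@4 WB@5
I1 add r5 <- r5,r1: IF@2 ID@3 stall=2 (RAW on I0.r1 (WB@5)) EX@6 MEM@7 WB@8
I2 mul r3 <- r2,r4: IF@3 ID@6 stall=0 (-) EX@7 MEM@8 WB@9
I3 add r3 <- r1,r3: IF@6 ID@7 stall=2 (RAW on I2.r3 (WB@9)) EX@10 MEM@11 WB@12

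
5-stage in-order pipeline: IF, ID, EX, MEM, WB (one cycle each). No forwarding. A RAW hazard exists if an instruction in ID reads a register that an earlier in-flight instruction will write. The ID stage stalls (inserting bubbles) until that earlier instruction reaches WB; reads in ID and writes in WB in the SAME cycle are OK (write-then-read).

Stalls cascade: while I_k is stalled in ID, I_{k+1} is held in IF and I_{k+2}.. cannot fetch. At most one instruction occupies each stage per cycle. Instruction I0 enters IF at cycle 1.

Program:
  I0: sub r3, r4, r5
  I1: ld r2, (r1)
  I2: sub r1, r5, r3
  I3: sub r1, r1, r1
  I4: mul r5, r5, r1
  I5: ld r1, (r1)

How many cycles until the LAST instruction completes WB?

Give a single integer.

I0 sub r3 <- r4,r5: IF@1 ID@2 stall=0 (-) EX@3 MEM@4 WB@5
I1 ld r2 <- r1: IF@2 ID@3 stall=0 (-) EX@4 MEM@5 WB@6
I2 sub r1 <- r5,r3: IF@3 ID@4 stall=1 (RAW on I0.r3 (WB@5)) EX@6 MEM@7 WB@8
I3 sub r1 <- r1,r1: IF@4 ID@6 stall=2 (RAW on I2.r1 (WB@8)) EX@9 MEM@10 WB@11
I4 mul r5 <- r5,r1: IF@6 ID@9 stall=2 (RAW on I3.r1 (WB@11)) EX@12 MEM@13 WB@14
I5 ld r1 <- r1: IF@9 ID@12 stall=0 (-) EX@13 MEM@14 WB@15

Answer: 15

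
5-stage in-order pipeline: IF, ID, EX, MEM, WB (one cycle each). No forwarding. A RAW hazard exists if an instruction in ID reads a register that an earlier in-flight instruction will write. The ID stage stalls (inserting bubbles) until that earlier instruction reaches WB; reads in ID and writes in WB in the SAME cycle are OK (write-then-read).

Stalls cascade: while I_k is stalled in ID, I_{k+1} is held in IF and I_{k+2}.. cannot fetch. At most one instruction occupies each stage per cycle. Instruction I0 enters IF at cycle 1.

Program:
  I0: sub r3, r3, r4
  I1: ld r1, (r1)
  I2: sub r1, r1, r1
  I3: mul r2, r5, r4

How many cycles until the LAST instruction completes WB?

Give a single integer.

I0 sub r3 <- r3,r4: IF@1 ID@2 stall=0 (-) EX@3 MEM@4 WB@5
I1 ld r1 <- r1: IF@2 ID@3 stall=0 (-) EX@4 MEM@5 WB@6
I2 sub r1 <- r1,r1: IF@3 ID@4 stall=2 (RAW on I1.r1 (WB@6)) EX@7 MEM@8 WB@9
I3 mul r2 <- r5,r4: IF@4 ID@7 stall=0 (-) EX@8 MEM@9 WB@10

Answer: 10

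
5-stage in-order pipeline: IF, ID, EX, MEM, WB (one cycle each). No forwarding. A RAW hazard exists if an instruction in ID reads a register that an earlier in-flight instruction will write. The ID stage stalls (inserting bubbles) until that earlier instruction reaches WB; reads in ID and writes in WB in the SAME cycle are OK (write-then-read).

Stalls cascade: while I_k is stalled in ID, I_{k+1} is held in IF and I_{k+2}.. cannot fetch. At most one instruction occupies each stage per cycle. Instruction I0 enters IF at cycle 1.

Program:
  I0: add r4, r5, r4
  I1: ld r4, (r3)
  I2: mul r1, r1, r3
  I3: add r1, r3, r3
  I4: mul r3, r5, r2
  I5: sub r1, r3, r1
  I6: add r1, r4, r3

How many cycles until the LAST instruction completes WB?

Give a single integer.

Answer: 13

Derivation:
I0 add r4 <- r5,r4: IF@1 ID@2 stall=0 (-) EX@3 MEM@4 WB@5
I1 ld r4 <- r3: IF@2 ID@3 stall=0 (-) EX@4 MEM@5 WB@6
I2 mul r1 <- r1,r3: IF@3 ID@4 stall=0 (-) EX@5 MEM@6 WB@7
I3 add r1 <- r3,r3: IF@4 ID@5 stall=0 (-) EX@6 MEM@7 WB@8
I4 mul r3 <- r5,r2: IF@5 ID@6 stall=0 (-) EX@7 MEM@8 WB@9
I5 sub r1 <- r3,r1: IF@6 ID@7 stall=2 (RAW on I4.r3 (WB@9)) EX@10 MEM@11 WB@12
I6 add r1 <- r4,r3: IF@7 ID@10 stall=0 (-) EX@11 MEM@12 WB@13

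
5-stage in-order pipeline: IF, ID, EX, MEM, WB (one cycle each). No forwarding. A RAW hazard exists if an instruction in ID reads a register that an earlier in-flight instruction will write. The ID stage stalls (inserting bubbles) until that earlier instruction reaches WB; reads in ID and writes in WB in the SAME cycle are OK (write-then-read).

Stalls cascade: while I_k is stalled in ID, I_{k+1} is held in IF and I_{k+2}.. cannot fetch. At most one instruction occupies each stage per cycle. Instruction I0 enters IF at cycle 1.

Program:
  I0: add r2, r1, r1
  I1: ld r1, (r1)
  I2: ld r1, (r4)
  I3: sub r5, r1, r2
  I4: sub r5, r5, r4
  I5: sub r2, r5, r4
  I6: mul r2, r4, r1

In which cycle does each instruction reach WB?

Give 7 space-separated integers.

Answer: 5 6 7 10 13 16 17

Derivation:
I0 add r2 <- r1,r1: IF@1 ID@2 stall=0 (-) EX@3 MEM@4 WB@5
I1 ld r1 <- r1: IF@2 ID@3 stall=0 (-) EX@4 MEM@5 WB@6
I2 ld r1 <- r4: IF@3 ID@4 stall=0 (-) EX@5 MEM@6 WB@7
I3 sub r5 <- r1,r2: IF@4 ID@5 stall=2 (RAW on I2.r1 (WB@7)) EX@8 MEM@9 WB@10
I4 sub r5 <- r5,r4: IF@5 ID@8 stall=2 (RAW on I3.r5 (WB@10)) EX@11 MEM@12 WB@13
I5 sub r2 <- r5,r4: IF@8 ID@11 stall=2 (RAW on I4.r5 (WB@13)) EX@14 MEM@15 WB@16
I6 mul r2 <- r4,r1: IF@11 ID@14 stall=0 (-) EX@15 MEM@16 WB@17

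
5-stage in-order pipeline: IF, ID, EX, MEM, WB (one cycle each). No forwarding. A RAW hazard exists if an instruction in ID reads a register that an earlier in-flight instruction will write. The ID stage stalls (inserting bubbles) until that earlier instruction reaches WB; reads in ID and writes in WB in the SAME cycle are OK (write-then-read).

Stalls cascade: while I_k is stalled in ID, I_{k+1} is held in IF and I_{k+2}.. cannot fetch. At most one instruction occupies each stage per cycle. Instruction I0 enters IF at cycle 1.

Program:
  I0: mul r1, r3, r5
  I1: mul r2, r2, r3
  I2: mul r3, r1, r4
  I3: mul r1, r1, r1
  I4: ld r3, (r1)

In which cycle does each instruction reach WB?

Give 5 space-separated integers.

I0 mul r1 <- r3,r5: IF@1 ID@2 stall=0 (-) EX@3 MEM@4 WB@5
I1 mul r2 <- r2,r3: IF@2 ID@3 stall=0 (-) EX@4 MEM@5 WB@6
I2 mul r3 <- r1,r4: IF@3 ID@4 stall=1 (RAW on I0.r1 (WB@5)) EX@6 MEM@7 WB@8
I3 mul r1 <- r1,r1: IF@4 ID@6 stall=0 (-) EX@7 MEM@8 WB@9
I4 ld r3 <- r1: IF@6 ID@7 stall=2 (RAW on I3.r1 (WB@9)) EX@10 MEM@11 WB@12

Answer: 5 6 8 9 12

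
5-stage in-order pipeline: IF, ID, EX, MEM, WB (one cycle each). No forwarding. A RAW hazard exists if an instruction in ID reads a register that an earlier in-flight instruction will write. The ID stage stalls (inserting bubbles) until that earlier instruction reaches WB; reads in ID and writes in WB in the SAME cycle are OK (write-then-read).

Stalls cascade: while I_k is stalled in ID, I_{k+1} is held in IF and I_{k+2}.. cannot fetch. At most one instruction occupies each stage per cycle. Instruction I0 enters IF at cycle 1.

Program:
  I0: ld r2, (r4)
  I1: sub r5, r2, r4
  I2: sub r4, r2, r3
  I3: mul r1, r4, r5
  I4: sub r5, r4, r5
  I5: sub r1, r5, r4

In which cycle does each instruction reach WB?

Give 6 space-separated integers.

I0 ld r2 <- r4: IF@1 ID@2 stall=0 (-) EX@3 MEM@4 WB@5
I1 sub r5 <- r2,r4: IF@2 ID@3 stall=2 (RAW on I0.r2 (WB@5)) EX@6 MEM@7 WB@8
I2 sub r4 <- r2,r3: IF@3 ID@6 stall=0 (-) EX@7 MEM@8 WB@9
I3 mul r1 <- r4,r5: IF@6 ID@7 stall=2 (RAW on I2.r4 (WB@9)) EX@10 MEM@11 WB@12
I4 sub r5 <- r4,r5: IF@7 ID@10 stall=0 (-) EX@11 MEM@12 WB@13
I5 sub r1 <- r5,r4: IF@10 ID@11 stall=2 (RAW on I4.r5 (WB@13)) EX@14 MEM@15 WB@16

Answer: 5 8 9 12 13 16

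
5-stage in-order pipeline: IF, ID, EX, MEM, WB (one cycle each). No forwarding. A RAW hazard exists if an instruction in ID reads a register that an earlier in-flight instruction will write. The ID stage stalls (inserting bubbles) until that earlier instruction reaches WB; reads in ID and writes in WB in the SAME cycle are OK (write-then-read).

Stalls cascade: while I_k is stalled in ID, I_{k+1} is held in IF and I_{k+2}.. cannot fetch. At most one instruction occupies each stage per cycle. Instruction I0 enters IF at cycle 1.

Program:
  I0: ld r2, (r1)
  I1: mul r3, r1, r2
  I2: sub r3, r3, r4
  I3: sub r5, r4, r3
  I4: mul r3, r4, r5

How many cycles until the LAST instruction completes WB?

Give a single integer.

I0 ld r2 <- r1: IF@1 ID@2 stall=0 (-) EX@3 MEM@4 WB@5
I1 mul r3 <- r1,r2: IF@2 ID@3 stall=2 (RAW on I0.r2 (WB@5)) EX@6 MEM@7 WB@8
I2 sub r3 <- r3,r4: IF@3 ID@6 stall=2 (RAW on I1.r3 (WB@8)) EX@9 MEM@10 WB@11
I3 sub r5 <- r4,r3: IF@6 ID@9 stall=2 (RAW on I2.r3 (WB@11)) EX@12 MEM@13 WB@14
I4 mul r3 <- r4,r5: IF@9 ID@12 stall=2 (RAW on I3.r5 (WB@14)) EX@15 MEM@16 WB@17

Answer: 17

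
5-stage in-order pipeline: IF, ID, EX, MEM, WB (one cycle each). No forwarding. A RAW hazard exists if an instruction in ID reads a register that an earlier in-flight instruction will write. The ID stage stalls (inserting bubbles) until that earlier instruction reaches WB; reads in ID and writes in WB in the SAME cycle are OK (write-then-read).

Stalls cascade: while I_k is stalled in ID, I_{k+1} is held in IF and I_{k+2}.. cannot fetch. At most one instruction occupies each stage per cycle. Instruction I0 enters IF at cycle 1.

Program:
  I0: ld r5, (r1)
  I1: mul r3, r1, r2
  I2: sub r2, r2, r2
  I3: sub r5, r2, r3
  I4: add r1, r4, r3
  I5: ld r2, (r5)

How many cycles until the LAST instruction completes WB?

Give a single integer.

Answer: 13

Derivation:
I0 ld r5 <- r1: IF@1 ID@2 stall=0 (-) EX@3 MEM@4 WB@5
I1 mul r3 <- r1,r2: IF@2 ID@3 stall=0 (-) EX@4 MEM@5 WB@6
I2 sub r2 <- r2,r2: IF@3 ID@4 stall=0 (-) EX@5 MEM@6 WB@7
I3 sub r5 <- r2,r3: IF@4 ID@5 stall=2 (RAW on I2.r2 (WB@7)) EX@8 MEM@9 WB@10
I4 add r1 <- r4,r3: IF@5 ID@8 stall=0 (-) EX@9 MEM@10 WB@11
I5 ld r2 <- r5: IF@8 ID@9 stall=1 (RAW on I3.r5 (WB@10)) EX@11 MEM@12 WB@13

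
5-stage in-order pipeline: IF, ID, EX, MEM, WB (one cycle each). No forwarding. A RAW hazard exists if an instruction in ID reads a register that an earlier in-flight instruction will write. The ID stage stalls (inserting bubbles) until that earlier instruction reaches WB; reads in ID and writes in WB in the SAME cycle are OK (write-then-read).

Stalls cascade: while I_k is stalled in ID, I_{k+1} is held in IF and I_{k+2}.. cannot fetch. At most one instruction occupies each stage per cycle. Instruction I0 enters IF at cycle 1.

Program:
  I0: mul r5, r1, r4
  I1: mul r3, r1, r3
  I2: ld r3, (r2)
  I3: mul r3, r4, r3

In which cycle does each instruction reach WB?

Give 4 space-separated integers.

Answer: 5 6 7 10

Derivation:
I0 mul r5 <- r1,r4: IF@1 ID@2 stall=0 (-) EX@3 MEM@4 WB@5
I1 mul r3 <- r1,r3: IF@2 ID@3 stall=0 (-) EX@4 MEM@5 WB@6
I2 ld r3 <- r2: IF@3 ID@4 stall=0 (-) EX@5 MEM@6 WB@7
I3 mul r3 <- r4,r3: IF@4 ID@5 stall=2 (RAW on I2.r3 (WB@7)) EX@8 MEM@9 WB@10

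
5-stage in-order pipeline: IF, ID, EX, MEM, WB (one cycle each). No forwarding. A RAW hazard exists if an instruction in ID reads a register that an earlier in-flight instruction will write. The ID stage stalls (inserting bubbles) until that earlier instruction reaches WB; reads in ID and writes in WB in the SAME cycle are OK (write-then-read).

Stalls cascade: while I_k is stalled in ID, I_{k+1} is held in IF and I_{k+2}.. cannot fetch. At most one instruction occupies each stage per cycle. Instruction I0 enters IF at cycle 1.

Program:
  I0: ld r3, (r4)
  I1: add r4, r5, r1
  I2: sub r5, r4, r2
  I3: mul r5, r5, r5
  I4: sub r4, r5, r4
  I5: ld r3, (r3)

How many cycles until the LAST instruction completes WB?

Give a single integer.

Answer: 16

Derivation:
I0 ld r3 <- r4: IF@1 ID@2 stall=0 (-) EX@3 MEM@4 WB@5
I1 add r4 <- r5,r1: IF@2 ID@3 stall=0 (-) EX@4 MEM@5 WB@6
I2 sub r5 <- r4,r2: IF@3 ID@4 stall=2 (RAW on I1.r4 (WB@6)) EX@7 MEM@8 WB@9
I3 mul r5 <- r5,r5: IF@4 ID@7 stall=2 (RAW on I2.r5 (WB@9)) EX@10 MEM@11 WB@12
I4 sub r4 <- r5,r4: IF@7 ID@10 stall=2 (RAW on I3.r5 (WB@12)) EX@13 MEM@14 WB@15
I5 ld r3 <- r3: IF@10 ID@13 stall=0 (-) EX@14 MEM@15 WB@16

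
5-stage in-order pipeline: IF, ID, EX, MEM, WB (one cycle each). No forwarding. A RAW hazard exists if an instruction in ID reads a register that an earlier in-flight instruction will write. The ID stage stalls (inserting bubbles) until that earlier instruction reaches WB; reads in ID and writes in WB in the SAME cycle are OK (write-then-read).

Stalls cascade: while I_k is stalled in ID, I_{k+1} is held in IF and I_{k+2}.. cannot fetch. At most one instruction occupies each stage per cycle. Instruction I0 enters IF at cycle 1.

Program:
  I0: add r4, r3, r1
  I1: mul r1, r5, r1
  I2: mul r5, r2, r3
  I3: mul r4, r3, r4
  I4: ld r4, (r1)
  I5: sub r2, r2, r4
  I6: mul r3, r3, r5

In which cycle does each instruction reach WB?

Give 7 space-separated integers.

I0 add r4 <- r3,r1: IF@1 ID@2 stall=0 (-) EX@3 MEM@4 WB@5
I1 mul r1 <- r5,r1: IF@2 ID@3 stall=0 (-) EX@4 MEM@5 WB@6
I2 mul r5 <- r2,r3: IF@3 ID@4 stall=0 (-) EX@5 MEM@6 WB@7
I3 mul r4 <- r3,r4: IF@4 ID@5 stall=0 (-) EX@6 MEM@7 WB@8
I4 ld r4 <- r1: IF@5 ID@6 stall=0 (-) EX@7 MEM@8 WB@9
I5 sub r2 <- r2,r4: IF@6 ID@7 stall=2 (RAW on I4.r4 (WB@9)) EX@10 MEM@11 WB@12
I6 mul r3 <- r3,r5: IF@7 ID@10 stall=0 (-) EX@11 MEM@12 WB@13

Answer: 5 6 7 8 9 12 13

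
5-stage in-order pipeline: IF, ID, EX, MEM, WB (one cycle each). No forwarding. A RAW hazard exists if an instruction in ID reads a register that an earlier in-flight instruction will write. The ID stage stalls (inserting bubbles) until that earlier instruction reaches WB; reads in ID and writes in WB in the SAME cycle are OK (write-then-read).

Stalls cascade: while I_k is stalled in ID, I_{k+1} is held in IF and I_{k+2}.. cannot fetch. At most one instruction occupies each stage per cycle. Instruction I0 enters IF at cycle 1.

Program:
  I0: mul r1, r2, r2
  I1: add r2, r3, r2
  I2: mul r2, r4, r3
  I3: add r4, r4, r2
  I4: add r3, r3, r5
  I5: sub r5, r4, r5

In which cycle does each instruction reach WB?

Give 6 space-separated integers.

Answer: 5 6 7 10 11 13

Derivation:
I0 mul r1 <- r2,r2: IF@1 ID@2 stall=0 (-) EX@3 MEM@4 WB@5
I1 add r2 <- r3,r2: IF@2 ID@3 stall=0 (-) EX@4 MEM@5 WB@6
I2 mul r2 <- r4,r3: IF@3 ID@4 stall=0 (-) EX@5 MEM@6 WB@7
I3 add r4 <- r4,r2: IF@4 ID@5 stall=2 (RAW on I2.r2 (WB@7)) EX@8 MEM@9 WB@10
I4 add r3 <- r3,r5: IF@5 ID@8 stall=0 (-) EX@9 MEM@10 WB@11
I5 sub r5 <- r4,r5: IF@8 ID@9 stall=1 (RAW on I3.r4 (WB@10)) EX@11 MEM@12 WB@13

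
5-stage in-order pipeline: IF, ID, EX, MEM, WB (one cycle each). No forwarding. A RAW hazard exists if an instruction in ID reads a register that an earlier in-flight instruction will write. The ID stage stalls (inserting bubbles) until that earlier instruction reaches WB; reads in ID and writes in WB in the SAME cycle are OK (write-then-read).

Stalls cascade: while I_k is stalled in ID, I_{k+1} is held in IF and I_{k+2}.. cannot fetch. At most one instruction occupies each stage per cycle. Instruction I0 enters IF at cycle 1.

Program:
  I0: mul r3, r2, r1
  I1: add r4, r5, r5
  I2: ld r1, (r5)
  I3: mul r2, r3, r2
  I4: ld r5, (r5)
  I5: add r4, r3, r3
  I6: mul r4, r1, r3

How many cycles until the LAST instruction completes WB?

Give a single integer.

Answer: 11

Derivation:
I0 mul r3 <- r2,r1: IF@1 ID@2 stall=0 (-) EX@3 MEM@4 WB@5
I1 add r4 <- r5,r5: IF@2 ID@3 stall=0 (-) EX@4 MEM@5 WB@6
I2 ld r1 <- r5: IF@3 ID@4 stall=0 (-) EX@5 MEM@6 WB@7
I3 mul r2 <- r3,r2: IF@4 ID@5 stall=0 (-) EX@6 MEM@7 WB@8
I4 ld r5 <- r5: IF@5 ID@6 stall=0 (-) EX@7 MEM@8 WB@9
I5 add r4 <- r3,r3: IF@6 ID@7 stall=0 (-) EX@8 MEM@9 WB@10
I6 mul r4 <- r1,r3: IF@7 ID@8 stall=0 (-) EX@9 MEM@10 WB@11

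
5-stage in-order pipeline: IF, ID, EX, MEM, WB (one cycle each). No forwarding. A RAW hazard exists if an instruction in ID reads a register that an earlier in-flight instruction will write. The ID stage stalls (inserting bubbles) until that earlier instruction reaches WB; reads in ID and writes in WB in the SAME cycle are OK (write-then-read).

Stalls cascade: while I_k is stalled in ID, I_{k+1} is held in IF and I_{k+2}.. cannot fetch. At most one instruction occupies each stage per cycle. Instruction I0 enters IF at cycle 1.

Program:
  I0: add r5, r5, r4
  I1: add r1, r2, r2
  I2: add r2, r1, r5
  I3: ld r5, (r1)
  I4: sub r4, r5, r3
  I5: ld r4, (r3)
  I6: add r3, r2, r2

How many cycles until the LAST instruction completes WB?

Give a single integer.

I0 add r5 <- r5,r4: IF@1 ID@2 stall=0 (-) EX@3 MEM@4 WB@5
I1 add r1 <- r2,r2: IF@2 ID@3 stall=0 (-) EX@4 MEM@5 WB@6
I2 add r2 <- r1,r5: IF@3 ID@4 stall=2 (RAW on I1.r1 (WB@6)) EX@7 MEM@8 WB@9
I3 ld r5 <- r1: IF@4 ID@7 stall=0 (-) EX@8 MEM@9 WB@10
I4 sub r4 <- r5,r3: IF@7 ID@8 stall=2 (RAW on I3.r5 (WB@10)) EX@11 MEM@12 WB@13
I5 ld r4 <- r3: IF@8 ID@11 stall=0 (-) EX@12 MEM@13 WB@14
I6 add r3 <- r2,r2: IF@11 ID@12 stall=0 (-) EX@13 MEM@14 WB@15

Answer: 15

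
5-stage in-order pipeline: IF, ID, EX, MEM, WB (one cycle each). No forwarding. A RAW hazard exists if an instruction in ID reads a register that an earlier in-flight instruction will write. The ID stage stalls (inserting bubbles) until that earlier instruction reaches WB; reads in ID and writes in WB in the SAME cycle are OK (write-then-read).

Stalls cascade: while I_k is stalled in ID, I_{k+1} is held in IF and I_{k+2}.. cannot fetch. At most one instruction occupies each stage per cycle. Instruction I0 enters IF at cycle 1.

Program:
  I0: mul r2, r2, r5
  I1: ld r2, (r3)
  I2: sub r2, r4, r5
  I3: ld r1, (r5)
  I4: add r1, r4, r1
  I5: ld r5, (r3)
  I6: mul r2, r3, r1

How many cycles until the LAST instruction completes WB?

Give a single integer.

Answer: 14

Derivation:
I0 mul r2 <- r2,r5: IF@1 ID@2 stall=0 (-) EX@3 MEM@4 WB@5
I1 ld r2 <- r3: IF@2 ID@3 stall=0 (-) EX@4 MEM@5 WB@6
I2 sub r2 <- r4,r5: IF@3 ID@4 stall=0 (-) EX@5 MEM@6 WB@7
I3 ld r1 <- r5: IF@4 ID@5 stall=0 (-) EX@6 MEM@7 WB@8
I4 add r1 <- r4,r1: IF@5 ID@6 stall=2 (RAW on I3.r1 (WB@8)) EX@9 MEM@10 WB@11
I5 ld r5 <- r3: IF@6 ID@9 stall=0 (-) EX@10 MEM@11 WB@12
I6 mul r2 <- r3,r1: IF@9 ID@10 stall=1 (RAW on I4.r1 (WB@11)) EX@12 MEM@13 WB@14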